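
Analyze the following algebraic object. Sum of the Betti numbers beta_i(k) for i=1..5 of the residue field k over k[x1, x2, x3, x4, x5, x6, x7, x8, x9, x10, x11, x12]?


Koszul resolution: beta_i(k)=C(n,i), n=12
C(12,1)=12, C(12,2)=66, C(12,3)=220, C(12,4)=495, C(12,5)=792
Sum=1585


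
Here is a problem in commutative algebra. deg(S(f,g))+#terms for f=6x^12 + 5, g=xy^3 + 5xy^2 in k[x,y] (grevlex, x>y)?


LT(f)=6x^12, LT(g)=xy^3
lcm(LM)=x^12y^3
S(f,g) (scaled by 6 to clear denominators) = y^3*f - 6x^11*g = -30x^12y^2 + 5y^3
2 terms, deg 14.
14+2=16


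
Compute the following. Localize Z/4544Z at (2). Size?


2-primary part: 4544=2^6*71
Size=2^6=64


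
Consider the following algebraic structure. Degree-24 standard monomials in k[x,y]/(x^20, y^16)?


k[x,y], I = (x^20, y^16), d = 24
Need i < 20 and d-i < 16.
Range: 9 <= i <= 19.
H(24) = 11


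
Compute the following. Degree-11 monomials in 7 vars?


C(d+n-1,n-1)=C(17,6)=12376


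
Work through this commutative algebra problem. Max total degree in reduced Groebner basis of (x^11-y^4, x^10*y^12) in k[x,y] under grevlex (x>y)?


LT(f1)=x^11, LT(f2)=x^10y^12, lcm=x^11y^12
S(f1,f2) = y^12*f1 - x^1*f2 = -y^16
Reduced GB = {f1, f2, y^16}; degrees 11, 22, 16
Max = 22


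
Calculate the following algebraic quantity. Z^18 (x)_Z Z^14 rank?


rank(M(x)N) = rank(M)*rank(N)
18*14 = 252


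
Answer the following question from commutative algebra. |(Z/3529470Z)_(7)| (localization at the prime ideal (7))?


7-primary part: 3529470=7^6*30
Size=7^6=117649


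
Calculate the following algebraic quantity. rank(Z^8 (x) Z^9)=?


rank(M(x)N) = rank(M)*rank(N)
8*9 = 72


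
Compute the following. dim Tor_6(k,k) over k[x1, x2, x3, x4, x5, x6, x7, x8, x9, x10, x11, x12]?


Koszul: C(n,i)=C(12,6)=924


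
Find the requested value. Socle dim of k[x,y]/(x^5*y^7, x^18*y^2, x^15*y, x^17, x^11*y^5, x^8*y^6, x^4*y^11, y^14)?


Socle = ann(m) = span of standard monomials u with x*u, y*u in I (staircase corners).
Redundant generators: x^18*y^2
Minimal generators: x^17, x^15*y, x^11*y^5, x^8*y^6, x^5*y^7, x^4*y^11, y^14
Corners: x^3y^13, x^4y^10, x^7y^6, x^10y^5, x^14y^4, x^16
Socle dim=6


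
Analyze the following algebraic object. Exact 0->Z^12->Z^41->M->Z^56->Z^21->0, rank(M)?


Alt sum=0:
(-1)^0*12 + (-1)^1*41 + (-1)^2*? + (-1)^3*56 + (-1)^4*21=0
rank(M)=64


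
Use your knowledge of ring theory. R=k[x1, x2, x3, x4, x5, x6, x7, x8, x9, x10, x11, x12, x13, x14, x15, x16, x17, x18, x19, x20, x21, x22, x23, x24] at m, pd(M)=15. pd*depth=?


pd+depth=24
depth=24-15=9
pd*depth=15*9=135


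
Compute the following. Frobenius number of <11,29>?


gcd(11,29)=1 => F=ab-a-b=11*29-11-29=319-40=279


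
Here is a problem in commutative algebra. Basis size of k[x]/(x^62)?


Basis: 1,x,...,x^61
dim=62


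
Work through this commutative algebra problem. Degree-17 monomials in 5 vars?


C(d+n-1,n-1)=C(21,4)=5985


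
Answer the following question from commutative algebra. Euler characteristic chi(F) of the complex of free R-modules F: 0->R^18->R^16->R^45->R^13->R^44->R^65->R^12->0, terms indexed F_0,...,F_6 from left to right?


chi = sum (-1)^i * rank:
(-1)^0*18=18
(-1)^1*16=-16
(-1)^2*45=45
(-1)^3*13=-13
(-1)^4*44=44
(-1)^5*65=-65
(-1)^6*12=12
chi=25


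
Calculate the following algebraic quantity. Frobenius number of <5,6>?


gcd(5,6)=1 => F=ab-a-b=5*6-5-6=30-11=19


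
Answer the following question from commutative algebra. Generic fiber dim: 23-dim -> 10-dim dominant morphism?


dim(fiber)=dim(X)-dim(Y)=23-10=13


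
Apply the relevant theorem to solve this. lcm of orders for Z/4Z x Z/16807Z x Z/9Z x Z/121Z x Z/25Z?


Exponent = lcm of the cyclic orders; pairwise coprime => product.
2^2*7^5*3^2*11^2*5^2=4*16807*9*121*25=1830282300


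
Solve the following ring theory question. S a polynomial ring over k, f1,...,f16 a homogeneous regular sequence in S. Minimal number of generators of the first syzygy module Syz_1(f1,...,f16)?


Regular sequence => Koszul complex is the minimal free resolution.
Syz_1 minimally generated by Koszul relations f_i*e_j - f_j*e_i (i<j): mu(Syz_1) = beta_2 = C(m,2) = m(m-1)/2
m=16
16*15/2 = 120


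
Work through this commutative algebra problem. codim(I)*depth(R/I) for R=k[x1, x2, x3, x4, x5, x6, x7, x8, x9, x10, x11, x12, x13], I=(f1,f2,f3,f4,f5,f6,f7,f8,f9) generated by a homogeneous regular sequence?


codim=9, depth=dim(R/I)=13-9=4
Product=9*4=36


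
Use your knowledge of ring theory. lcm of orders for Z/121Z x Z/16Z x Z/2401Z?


Exponent = lcm of the cyclic orders; pairwise coprime => product.
11^2*2^4*7^4=121*16*2401=4648336


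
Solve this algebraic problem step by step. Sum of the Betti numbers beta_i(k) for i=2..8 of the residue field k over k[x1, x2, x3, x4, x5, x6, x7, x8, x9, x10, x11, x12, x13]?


Koszul resolution: beta_i(k)=C(n,i), n=13
C(13,2)=78, C(13,3)=286, C(13,4)=715, C(13,5)=1287, C(13,6)=1716, C(13,7)=1716, C(13,8)=1287
Sum=7085


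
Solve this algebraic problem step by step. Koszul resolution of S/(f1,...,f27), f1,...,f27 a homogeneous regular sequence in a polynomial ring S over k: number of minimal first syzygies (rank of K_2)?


Regular sequence => Koszul complex is the minimal free resolution.
Syz_1 minimally generated by Koszul relations f_i*e_j - f_j*e_i (i<j): mu(Syz_1) = beta_2 = C(m,2) = m(m-1)/2
m=27
27*26/2 = 351


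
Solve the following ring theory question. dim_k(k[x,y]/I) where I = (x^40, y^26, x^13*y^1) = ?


k[x,y]/I, I = (x^40, y^26, x^13*y^1)
Rect: 40x26=1040. Corner: (40-13)x(26-1)=675.
dim = 1040-675 = 365


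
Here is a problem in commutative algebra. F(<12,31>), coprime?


gcd(12,31)=1 => F=ab-a-b=12*31-12-31=372-43=329


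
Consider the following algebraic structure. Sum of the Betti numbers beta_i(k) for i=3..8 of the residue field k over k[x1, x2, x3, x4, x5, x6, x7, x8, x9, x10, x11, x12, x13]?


Koszul resolution: beta_i(k)=C(n,i), n=13
C(13,3)=286, C(13,4)=715, C(13,5)=1287, C(13,6)=1716, C(13,7)=1716, C(13,8)=1287
Sum=7007


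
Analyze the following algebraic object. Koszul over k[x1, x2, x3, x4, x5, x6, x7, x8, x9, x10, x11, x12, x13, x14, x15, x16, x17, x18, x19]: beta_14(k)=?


C(n,i)=C(19,14)=11628


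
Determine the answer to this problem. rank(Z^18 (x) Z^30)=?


rank(M(x)N) = rank(M)*rank(N)
18*30 = 540


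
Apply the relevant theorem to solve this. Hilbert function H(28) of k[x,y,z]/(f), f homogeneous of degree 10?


C(30,2)-C(20,2)=435-190=245


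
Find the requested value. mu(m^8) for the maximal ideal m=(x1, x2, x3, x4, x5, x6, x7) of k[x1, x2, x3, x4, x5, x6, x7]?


Graded Nakayama: mu(m^d) = dim_k (m^d/m^(d+1)) = #degree-8 monomials in 7 vars
C(n+d-1,d)=C(14,8)=3003


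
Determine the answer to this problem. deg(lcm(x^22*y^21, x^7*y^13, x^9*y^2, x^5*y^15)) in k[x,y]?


lcm = componentwise max:
x: max(22,7,9,5)=22
y: max(21,13,2,15)=21
Total=22+21=43


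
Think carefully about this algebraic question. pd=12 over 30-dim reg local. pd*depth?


pd+depth=30
depth=30-12=18
pd*depth=12*18=216


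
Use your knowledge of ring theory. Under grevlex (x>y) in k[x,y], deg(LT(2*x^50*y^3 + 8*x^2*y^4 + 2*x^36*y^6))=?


LT: 2*x^50*y^3
deg_x=50, deg_y=3
Total=50+3=53


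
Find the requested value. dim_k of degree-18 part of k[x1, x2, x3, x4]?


C(d+n-1,n-1)=C(21,3)=1330


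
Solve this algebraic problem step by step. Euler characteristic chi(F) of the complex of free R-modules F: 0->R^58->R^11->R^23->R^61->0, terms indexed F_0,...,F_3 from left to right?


chi = sum (-1)^i * rank:
(-1)^0*58=58
(-1)^1*11=-11
(-1)^2*23=23
(-1)^3*61=-61
chi=9


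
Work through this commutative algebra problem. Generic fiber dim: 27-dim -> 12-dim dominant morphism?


dim(fiber)=dim(X)-dim(Y)=27-12=15


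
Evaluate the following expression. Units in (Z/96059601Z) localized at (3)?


Local ring = Z/6561Z.
phi(6561) = 3^7*(3-1) = 4374


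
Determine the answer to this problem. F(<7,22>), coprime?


gcd(7,22)=1 => F=ab-a-b=7*22-7-22=154-29=125


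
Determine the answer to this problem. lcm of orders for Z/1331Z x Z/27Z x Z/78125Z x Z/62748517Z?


Exponent = lcm of the cyclic orders; pairwise coprime => product.
11^3*3^3*5^7*13^7=1331*27*78125*62748517=176171363705390625


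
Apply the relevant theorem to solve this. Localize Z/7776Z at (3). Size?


3-primary part: 7776=3^5*32
Size=3^5=243


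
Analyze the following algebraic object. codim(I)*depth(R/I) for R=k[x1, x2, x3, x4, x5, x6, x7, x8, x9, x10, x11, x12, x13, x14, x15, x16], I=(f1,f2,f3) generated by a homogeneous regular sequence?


codim=3, depth=dim(R/I)=16-3=13
Product=3*13=39


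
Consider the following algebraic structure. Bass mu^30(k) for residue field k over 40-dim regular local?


C(n,i)=C(40,30)=847660528


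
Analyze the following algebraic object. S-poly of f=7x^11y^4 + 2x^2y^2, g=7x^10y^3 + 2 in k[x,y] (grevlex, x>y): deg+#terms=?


LT(f)=7x^11y^4, LT(g)=7x^10y^3
lcm(LM)=x^11y^4
S(f,g) (scaled by 49 to clear denominators) = 7*f - 7xy*g = 14x^2y^2 - 14xy
2 terms, deg 4.
4+2=6


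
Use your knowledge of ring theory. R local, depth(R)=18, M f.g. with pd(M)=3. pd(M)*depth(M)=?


pd+depth=18
depth=18-3=15
pd*depth=3*15=45


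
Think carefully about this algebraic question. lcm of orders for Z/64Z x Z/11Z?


Exponent = lcm of the cyclic orders; pairwise coprime => product.
2^6*11^1=64*11=704


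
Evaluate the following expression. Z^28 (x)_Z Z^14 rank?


rank(M(x)N) = rank(M)*rank(N)
28*14 = 392


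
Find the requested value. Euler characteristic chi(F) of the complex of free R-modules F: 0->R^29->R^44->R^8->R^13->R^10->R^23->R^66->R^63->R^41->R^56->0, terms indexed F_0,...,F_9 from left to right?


chi = sum (-1)^i * rank:
(-1)^0*29=29
(-1)^1*44=-44
(-1)^2*8=8
(-1)^3*13=-13
(-1)^4*10=10
(-1)^5*23=-23
(-1)^6*66=66
(-1)^7*63=-63
(-1)^8*41=41
(-1)^9*56=-56
chi=-45


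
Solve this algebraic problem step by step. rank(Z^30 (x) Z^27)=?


rank(M(x)N) = rank(M)*rank(N)
30*27 = 810


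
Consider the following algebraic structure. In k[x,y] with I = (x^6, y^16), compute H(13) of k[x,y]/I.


k[x,y], I = (x^6, y^16), d = 13
Need i < 6 and d-i < 16.
Range: 0 <= i <= 5.
H(13) = 6


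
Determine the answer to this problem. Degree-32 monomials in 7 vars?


C(d+n-1,n-1)=C(38,6)=2760681


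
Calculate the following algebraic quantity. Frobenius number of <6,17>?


gcd(6,17)=1 => F=ab-a-b=6*17-6-17=102-23=79


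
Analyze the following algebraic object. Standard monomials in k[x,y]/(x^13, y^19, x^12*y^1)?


k[x,y]/I, I = (x^13, y^19, x^12*y^1)
Rect: 13x19=247. Corner: (13-12)x(19-1)=18.
dim = 247-18 = 229


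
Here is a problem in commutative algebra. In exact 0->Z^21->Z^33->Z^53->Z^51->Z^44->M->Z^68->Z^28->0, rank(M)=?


Alt sum=0:
(-1)^0*21 + (-1)^1*33 + (-1)^2*53 + (-1)^3*51 + (-1)^4*44 + (-1)^5*? + (-1)^6*68 + (-1)^7*28=0
rank(M)=74


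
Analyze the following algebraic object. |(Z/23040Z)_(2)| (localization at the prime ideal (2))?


2-primary part: 23040=2^9*45
Size=2^9=512


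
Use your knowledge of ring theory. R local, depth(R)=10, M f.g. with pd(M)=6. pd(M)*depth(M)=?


pd+depth=10
depth=10-6=4
pd*depth=6*4=24


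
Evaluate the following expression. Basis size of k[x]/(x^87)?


Basis: 1,x,...,x^86
dim=87


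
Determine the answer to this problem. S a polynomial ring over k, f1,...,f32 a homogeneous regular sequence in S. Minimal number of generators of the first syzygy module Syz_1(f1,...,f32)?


Regular sequence => Koszul complex is the minimal free resolution.
Syz_1 minimally generated by Koszul relations f_i*e_j - f_j*e_i (i<j): mu(Syz_1) = beta_2 = C(m,2) = m(m-1)/2
m=32
32*31/2 = 496


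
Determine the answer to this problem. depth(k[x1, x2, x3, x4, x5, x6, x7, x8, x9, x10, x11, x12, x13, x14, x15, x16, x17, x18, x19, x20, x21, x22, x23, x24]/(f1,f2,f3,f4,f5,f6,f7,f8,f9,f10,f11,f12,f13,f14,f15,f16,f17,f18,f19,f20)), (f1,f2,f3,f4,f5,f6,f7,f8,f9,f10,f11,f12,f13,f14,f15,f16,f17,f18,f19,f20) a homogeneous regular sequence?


depth(R)=24
depth(R/I)=24-20=4


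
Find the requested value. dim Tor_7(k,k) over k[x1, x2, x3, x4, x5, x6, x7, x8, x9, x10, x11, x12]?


Koszul: C(n,i)=C(12,7)=792


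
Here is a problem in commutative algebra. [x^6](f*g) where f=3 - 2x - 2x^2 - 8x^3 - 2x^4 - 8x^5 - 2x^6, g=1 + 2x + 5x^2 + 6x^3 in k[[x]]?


[x^6] = sum a_i*b_j, i+j=6
  -8*6=-48
  -2*5=-10
  -8*2=-16
  -2*1=-2
Sum=-76


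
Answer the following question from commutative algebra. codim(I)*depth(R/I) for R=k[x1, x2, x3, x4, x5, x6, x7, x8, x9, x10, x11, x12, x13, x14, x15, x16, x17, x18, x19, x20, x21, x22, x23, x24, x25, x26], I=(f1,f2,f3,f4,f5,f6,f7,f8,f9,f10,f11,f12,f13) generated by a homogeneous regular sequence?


codim=13, depth=dim(R/I)=26-13=13
Product=13*13=169


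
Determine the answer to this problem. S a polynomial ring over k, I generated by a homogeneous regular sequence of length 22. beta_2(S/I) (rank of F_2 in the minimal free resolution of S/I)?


Regular sequence => Koszul complex is the minimal free resolution.
Syz_1 minimally generated by Koszul relations f_i*e_j - f_j*e_i (i<j): mu(Syz_1) = beta_2 = C(m,2) = m(m-1)/2
m=22
22*21/2 = 231


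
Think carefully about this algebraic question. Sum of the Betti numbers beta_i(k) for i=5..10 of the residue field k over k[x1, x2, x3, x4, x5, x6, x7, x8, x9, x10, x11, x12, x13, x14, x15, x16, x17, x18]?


Koszul resolution: beta_i(k)=C(n,i), n=18
C(18,5)=8568, C(18,6)=18564, C(18,7)=31824, C(18,8)=43758, C(18,9)=48620, C(18,10)=43758
Sum=195092


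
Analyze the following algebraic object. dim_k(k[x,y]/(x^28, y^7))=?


Basis: x^i*y^j, i<28, j<7
28*7=196


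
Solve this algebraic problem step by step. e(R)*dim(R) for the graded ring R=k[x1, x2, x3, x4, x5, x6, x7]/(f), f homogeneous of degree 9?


e(R)=deg(f)=9, dim(R)=7-1=6
e*dim=9*6=54


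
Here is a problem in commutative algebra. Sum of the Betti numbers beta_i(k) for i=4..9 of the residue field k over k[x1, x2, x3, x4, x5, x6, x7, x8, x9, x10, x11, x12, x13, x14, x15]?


Koszul resolution: beta_i(k)=C(n,i), n=15
C(15,4)=1365, C(15,5)=3003, C(15,6)=5005, C(15,7)=6435, C(15,8)=6435, C(15,9)=5005
Sum=27248


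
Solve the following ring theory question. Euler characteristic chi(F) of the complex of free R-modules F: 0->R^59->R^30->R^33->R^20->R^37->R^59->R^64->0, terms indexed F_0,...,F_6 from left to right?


chi = sum (-1)^i * rank:
(-1)^0*59=59
(-1)^1*30=-30
(-1)^2*33=33
(-1)^3*20=-20
(-1)^4*37=37
(-1)^5*59=-59
(-1)^6*64=64
chi=84


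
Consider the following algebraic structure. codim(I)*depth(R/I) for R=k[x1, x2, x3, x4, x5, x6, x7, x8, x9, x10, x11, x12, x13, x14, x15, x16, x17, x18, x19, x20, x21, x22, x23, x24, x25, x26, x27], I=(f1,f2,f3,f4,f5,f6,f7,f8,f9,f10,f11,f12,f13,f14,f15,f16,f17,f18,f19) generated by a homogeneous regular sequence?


codim=19, depth=dim(R/I)=27-19=8
Product=19*8=152


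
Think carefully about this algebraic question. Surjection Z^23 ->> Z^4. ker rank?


rank(ker) = 23-4 = 19


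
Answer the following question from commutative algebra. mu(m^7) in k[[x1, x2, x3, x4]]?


C(n+d-1,d)=C(10,7)=120


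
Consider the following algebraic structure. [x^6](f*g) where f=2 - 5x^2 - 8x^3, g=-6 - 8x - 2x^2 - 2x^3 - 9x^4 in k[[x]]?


[x^6] = sum a_i*b_j, i+j=6
  -5*-9=45
  -8*-2=16
Sum=61


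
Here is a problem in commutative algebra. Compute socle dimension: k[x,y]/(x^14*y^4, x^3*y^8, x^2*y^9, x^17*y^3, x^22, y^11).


Socle = ann(m) = span of standard monomials u with x*u, y*u in I (staircase corners).
Minimal generators: x^22, x^17*y^3, x^14*y^4, x^3*y^8, x^2*y^9, y^11
Corners: xy^10, x^2y^8, x^13y^7, x^16y^3, x^21y^2
Socle dim=5


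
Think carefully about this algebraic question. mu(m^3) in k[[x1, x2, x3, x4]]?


C(n+d-1,d)=C(6,3)=20


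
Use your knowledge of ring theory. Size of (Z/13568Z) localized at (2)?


2-primary part: 13568=2^8*53
Size=2^8=256


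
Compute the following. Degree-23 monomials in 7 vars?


C(d+n-1,n-1)=C(29,6)=475020


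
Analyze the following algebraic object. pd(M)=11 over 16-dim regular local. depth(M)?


pd+depth=depth(R)=16
depth=16-11=5


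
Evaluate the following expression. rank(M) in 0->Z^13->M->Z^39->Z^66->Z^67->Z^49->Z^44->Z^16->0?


Alt sum=0:
(-1)^0*13 + (-1)^1*? + (-1)^2*39 + (-1)^3*66 + (-1)^4*67 + (-1)^5*49 + (-1)^6*44 + (-1)^7*16=0
rank(M)=32


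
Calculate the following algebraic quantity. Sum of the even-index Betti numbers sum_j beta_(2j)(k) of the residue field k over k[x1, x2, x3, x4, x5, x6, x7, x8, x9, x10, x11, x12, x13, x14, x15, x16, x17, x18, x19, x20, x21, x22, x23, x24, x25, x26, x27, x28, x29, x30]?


Koszul resolution: beta_i(k)=C(n,i), n=30
sum_even C(30,i) = 2^(n-1) = 2^29 = 536870912


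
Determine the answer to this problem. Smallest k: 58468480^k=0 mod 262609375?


58468480^k mod 262609375:
k=1: 58468480
k=2: 183026025
k=3: 233754500
k=4: 159066250
k=5: 157565625
k=6: 0
First zero at k = 6


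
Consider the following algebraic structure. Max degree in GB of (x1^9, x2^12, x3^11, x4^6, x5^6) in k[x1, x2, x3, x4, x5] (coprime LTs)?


Pure powers, coprime LTs => already GB.
Degrees: 9, 12, 11, 6, 6
Max=12


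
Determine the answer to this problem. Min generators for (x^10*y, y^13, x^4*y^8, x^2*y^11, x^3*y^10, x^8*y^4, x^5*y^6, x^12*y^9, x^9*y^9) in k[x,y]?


Remove redundant (divisible by others).
x^12*y^9 redundant.
x^9*y^9 redundant.
Min: x^10*y, x^8*y^4, x^5*y^6, x^4*y^8, x^3*y^10, x^2*y^11, y^13
Count=7


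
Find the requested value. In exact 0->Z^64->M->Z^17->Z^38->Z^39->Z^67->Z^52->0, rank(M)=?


Alt sum=0:
(-1)^0*64 + (-1)^1*? + (-1)^2*17 + (-1)^3*38 + (-1)^4*39 + (-1)^5*67 + (-1)^6*52=0
rank(M)=67


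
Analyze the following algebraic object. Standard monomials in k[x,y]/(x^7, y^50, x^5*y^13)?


k[x,y]/I, I = (x^7, y^50, x^5*y^13)
Rect: 7x50=350. Corner: (7-5)x(50-13)=74.
dim = 350-74 = 276


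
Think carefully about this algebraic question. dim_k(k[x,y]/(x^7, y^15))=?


Basis: x^i*y^j, i<7, j<15
7*15=105


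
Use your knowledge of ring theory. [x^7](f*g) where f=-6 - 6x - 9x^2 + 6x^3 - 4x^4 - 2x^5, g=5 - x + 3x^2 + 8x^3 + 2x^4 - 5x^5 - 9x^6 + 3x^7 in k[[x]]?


[x^7] = sum a_i*b_j, i+j=7
  -6*3=-18
  -6*-9=54
  -9*-5=45
  6*2=12
  -4*8=-32
  -2*3=-6
Sum=55


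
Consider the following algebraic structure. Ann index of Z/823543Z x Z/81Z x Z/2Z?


Exponent = lcm of the cyclic orders; pairwise coprime => product.
7^7*3^4*2^1=823543*81*2=133413966


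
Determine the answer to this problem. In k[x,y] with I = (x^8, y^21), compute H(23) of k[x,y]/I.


k[x,y], I = (x^8, y^21), d = 23
Need i < 8 and d-i < 21.
Range: 3 <= i <= 7.
H(23) = 5


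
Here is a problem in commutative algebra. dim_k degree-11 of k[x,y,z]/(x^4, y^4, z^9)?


Need i<4, j<4, k<9 with i+j+k=11.
For each i, j ranges over max(0,11-i-8)..min(3,11-i):
  i=0: j in [3,3] -> 1
  i=1: j in [2,3] -> 2
  i=2: j in [1,3] -> 3
  i=3: j in [0,3] -> 4
H(11) = 1+2+3+4 = 10


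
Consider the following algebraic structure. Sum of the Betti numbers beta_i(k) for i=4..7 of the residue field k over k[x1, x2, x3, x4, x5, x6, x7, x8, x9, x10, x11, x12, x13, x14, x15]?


Koszul resolution: beta_i(k)=C(n,i), n=15
C(15,4)=1365, C(15,5)=3003, C(15,6)=5005, C(15,7)=6435
Sum=15808


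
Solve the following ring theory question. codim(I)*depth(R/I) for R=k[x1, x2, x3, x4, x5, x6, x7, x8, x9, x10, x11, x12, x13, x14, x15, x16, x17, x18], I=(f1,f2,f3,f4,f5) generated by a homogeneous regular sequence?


codim=5, depth=dim(R/I)=18-5=13
Product=5*13=65


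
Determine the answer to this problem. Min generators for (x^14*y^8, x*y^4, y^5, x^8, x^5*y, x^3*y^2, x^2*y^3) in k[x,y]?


Remove redundant (divisible by others).
x^14*y^8 redundant.
Min: x^8, x^5*y, x^3*y^2, x^2*y^3, x*y^4, y^5
Count=6


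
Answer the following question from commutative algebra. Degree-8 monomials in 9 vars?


C(d+n-1,n-1)=C(16,8)=12870


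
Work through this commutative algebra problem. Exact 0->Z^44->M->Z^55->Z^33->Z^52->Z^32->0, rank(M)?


Alt sum=0:
(-1)^0*44 + (-1)^1*? + (-1)^2*55 + (-1)^3*33 + (-1)^4*52 + (-1)^5*32=0
rank(M)=86


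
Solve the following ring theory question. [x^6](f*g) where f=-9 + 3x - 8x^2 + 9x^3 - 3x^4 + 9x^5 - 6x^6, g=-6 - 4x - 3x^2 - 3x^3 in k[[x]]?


[x^6] = sum a_i*b_j, i+j=6
  9*-3=-27
  -3*-3=9
  9*-4=-36
  -6*-6=36
Sum=-18


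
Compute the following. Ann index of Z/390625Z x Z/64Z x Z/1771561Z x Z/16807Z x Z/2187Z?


Exponent = lcm of the cyclic orders; pairwise coprime => product.
5^8*2^6*11^6*7^5*3^7=390625*64*1771561*16807*2187=1627927661623725000000


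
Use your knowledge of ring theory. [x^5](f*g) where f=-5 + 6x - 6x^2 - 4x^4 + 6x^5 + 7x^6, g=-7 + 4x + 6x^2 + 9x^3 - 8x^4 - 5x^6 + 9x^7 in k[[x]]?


[x^5] = sum a_i*b_j, i+j=5
  6*-8=-48
  -6*9=-54
  -4*4=-16
  6*-7=-42
Sum=-160


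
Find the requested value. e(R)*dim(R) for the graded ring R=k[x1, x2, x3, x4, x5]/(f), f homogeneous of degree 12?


e(R)=deg(f)=12, dim(R)=5-1=4
e*dim=12*4=48


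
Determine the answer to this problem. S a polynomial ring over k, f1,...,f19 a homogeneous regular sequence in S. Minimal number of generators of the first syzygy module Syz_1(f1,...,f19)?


Regular sequence => Koszul complex is the minimal free resolution.
Syz_1 minimally generated by Koszul relations f_i*e_j - f_j*e_i (i<j): mu(Syz_1) = beta_2 = C(m,2) = m(m-1)/2
m=19
19*18/2 = 171


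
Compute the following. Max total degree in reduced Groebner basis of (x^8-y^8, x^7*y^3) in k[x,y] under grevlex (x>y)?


LT(f1)=x^8, LT(f2)=x^7y^3, lcm=x^8y^3
S(f1,f2) = y^3*f1 - x^1*f2 = -y^11
Reduced GB = {f1, f2, y^11}; degrees 8, 10, 11
Max = 11


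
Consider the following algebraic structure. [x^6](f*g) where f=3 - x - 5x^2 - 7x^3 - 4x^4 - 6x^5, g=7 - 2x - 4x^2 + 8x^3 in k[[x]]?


[x^6] = sum a_i*b_j, i+j=6
  -7*8=-56
  -4*-4=16
  -6*-2=12
Sum=-28


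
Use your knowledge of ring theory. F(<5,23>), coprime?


gcd(5,23)=1 => F=ab-a-b=5*23-5-23=115-28=87


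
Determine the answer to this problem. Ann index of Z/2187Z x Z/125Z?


Exponent = lcm of the cyclic orders; pairwise coprime => product.
3^7*5^3=2187*125=273375


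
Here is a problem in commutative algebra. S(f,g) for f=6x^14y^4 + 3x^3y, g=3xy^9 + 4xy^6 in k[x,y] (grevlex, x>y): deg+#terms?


LT(f)=6x^14y^4, LT(g)=3xy^9
lcm(LM)=x^14y^9
S(f,g) (scaled by 18 to clear denominators) = 3y^5*f - 6x^13*g = -24x^14y^6 + 9x^3y^6
2 terms, deg 20.
20+2=22


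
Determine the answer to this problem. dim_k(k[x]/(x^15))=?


Basis: 1,x,...,x^14
dim=15


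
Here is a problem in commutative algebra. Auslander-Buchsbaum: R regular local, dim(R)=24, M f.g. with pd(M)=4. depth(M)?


pd+depth=depth(R)=24
depth=24-4=20


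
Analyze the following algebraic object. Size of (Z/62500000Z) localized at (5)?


5-primary part: 62500000=5^9*32
Size=5^9=1953125


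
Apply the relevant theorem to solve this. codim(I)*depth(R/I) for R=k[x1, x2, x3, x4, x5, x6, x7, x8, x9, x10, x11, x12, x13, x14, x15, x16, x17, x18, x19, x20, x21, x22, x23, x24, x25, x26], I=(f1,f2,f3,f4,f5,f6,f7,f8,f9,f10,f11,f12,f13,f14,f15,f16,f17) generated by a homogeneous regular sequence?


codim=17, depth=dim(R/I)=26-17=9
Product=17*9=153


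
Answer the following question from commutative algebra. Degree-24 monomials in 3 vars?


C(d+n-1,n-1)=C(26,2)=325


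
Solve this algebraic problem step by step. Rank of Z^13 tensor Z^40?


rank(M(x)N) = rank(M)*rank(N)
13*40 = 520


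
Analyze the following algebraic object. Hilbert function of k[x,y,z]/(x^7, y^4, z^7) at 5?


Need i<7, j<4, k<7 with i+j+k=5.
For each i, j ranges over max(0,5-i-6)..min(3,5-i):
  i=0: j in [0,3] -> 4
  i=1: j in [0,3] -> 4
  i=2: j in [0,3] -> 4
  i=3: j in [0,2] -> 3
  i=4: j in [0,1] -> 2
  i=5: j in [0,0] -> 1
H(5) = 4+4+4+3+2+1 = 18


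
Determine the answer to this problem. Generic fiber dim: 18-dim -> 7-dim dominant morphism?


dim(fiber)=dim(X)-dim(Y)=18-7=11


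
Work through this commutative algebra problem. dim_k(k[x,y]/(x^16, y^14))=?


Basis: x^i*y^j, i<16, j<14
16*14=224


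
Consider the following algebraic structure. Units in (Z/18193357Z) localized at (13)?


Local ring = Z/371293Z.
phi(371293) = 13^4*(13-1) = 342732


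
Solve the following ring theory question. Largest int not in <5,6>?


gcd(5,6)=1 => F=ab-a-b=5*6-5-6=30-11=19


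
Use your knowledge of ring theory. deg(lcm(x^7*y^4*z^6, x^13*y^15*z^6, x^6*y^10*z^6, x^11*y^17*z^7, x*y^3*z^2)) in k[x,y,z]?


lcm = componentwise max:
x: max(7,13,6,11,1)=13
y: max(4,15,10,17,3)=17
z: max(6,6,6,7,2)=7
Total=13+17+7=37


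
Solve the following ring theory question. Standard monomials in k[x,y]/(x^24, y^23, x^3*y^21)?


k[x,y]/I, I = (x^24, y^23, x^3*y^21)
Rect: 24x23=552. Corner: (24-3)x(23-21)=42.
dim = 552-42 = 510


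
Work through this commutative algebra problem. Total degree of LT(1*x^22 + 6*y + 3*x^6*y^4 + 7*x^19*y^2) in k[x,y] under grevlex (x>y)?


LT: 1*x^22
deg_x=22, deg_y=0
Total=22+0=22


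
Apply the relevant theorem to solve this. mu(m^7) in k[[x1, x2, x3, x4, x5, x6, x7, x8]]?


C(n+d-1,d)=C(14,7)=3432


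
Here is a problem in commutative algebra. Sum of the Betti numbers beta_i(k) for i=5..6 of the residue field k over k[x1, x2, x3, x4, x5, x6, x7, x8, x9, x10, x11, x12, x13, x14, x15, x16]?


Koszul resolution: beta_i(k)=C(n,i), n=16
C(16,5)=4368, C(16,6)=8008
Sum=12376


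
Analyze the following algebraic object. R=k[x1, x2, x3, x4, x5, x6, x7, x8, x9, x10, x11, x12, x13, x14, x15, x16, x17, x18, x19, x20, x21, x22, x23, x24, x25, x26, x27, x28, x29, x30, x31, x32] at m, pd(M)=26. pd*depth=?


pd+depth=32
depth=32-26=6
pd*depth=26*6=156


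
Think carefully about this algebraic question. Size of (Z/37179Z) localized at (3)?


3-primary part: 37179=3^7*17
Size=3^7=2187


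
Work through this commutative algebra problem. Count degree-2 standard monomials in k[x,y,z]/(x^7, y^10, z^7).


Need i<7, j<10, k<7 with i+j+k=2.
For each i, j ranges over max(0,2-i-6)..min(9,2-i):
  i=0: j in [0,2] -> 3
  i=1: j in [0,1] -> 2
  i=2: j in [0,0] -> 1
H(2) = 3+2+1 = 6


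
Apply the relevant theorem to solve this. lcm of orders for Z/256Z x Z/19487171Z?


Exponent = lcm of the cyclic orders; pairwise coprime => product.
2^8*11^7=256*19487171=4988715776


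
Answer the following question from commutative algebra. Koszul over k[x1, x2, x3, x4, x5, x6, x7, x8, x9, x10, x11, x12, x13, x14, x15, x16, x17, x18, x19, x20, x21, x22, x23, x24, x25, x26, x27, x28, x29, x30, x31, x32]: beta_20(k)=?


C(n,i)=C(32,20)=225792840


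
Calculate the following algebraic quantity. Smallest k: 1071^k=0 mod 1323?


1071^k mod 1323:
k=1: 1071
k=2: 0
First zero at k = 2


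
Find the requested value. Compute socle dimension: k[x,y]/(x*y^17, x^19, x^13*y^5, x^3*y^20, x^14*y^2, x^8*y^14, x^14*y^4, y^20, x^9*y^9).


Socle = ann(m) = span of standard monomials u with x*u, y*u in I (staircase corners).
Redundant generators: x^3*y^20, x^14*y^4
Minimal generators: x^19, x^14*y^2, x^13*y^5, x^9*y^9, x^8*y^14, x*y^17, y^20
Corners: y^19, x^7y^16, x^8y^13, x^12y^8, x^13y^4, x^18y
Socle dim=6


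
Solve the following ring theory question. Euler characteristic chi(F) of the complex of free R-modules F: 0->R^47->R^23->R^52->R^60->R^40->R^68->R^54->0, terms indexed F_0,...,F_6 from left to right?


chi = sum (-1)^i * rank:
(-1)^0*47=47
(-1)^1*23=-23
(-1)^2*52=52
(-1)^3*60=-60
(-1)^4*40=40
(-1)^5*68=-68
(-1)^6*54=54
chi=42


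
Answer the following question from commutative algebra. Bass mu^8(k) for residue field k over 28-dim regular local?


C(n,i)=C(28,8)=3108105


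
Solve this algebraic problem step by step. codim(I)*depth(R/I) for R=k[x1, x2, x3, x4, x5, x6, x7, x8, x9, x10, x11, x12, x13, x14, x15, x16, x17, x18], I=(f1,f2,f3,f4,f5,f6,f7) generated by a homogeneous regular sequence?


codim=7, depth=dim(R/I)=18-7=11
Product=7*11=77


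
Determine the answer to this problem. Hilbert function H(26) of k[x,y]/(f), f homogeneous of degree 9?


H(t)=d for t>=d-1.
d=9, t=26
H(26)=9


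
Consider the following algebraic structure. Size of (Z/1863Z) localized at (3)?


3-primary part: 1863=3^4*23
Size=3^4=81


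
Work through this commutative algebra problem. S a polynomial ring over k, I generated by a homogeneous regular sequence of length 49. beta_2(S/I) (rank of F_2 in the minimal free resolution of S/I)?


Regular sequence => Koszul complex is the minimal free resolution.
Syz_1 minimally generated by Koszul relations f_i*e_j - f_j*e_i (i<j): mu(Syz_1) = beta_2 = C(m,2) = m(m-1)/2
m=49
49*48/2 = 1176


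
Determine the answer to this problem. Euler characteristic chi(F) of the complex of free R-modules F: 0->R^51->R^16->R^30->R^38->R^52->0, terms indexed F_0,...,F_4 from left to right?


chi = sum (-1)^i * rank:
(-1)^0*51=51
(-1)^1*16=-16
(-1)^2*30=30
(-1)^3*38=-38
(-1)^4*52=52
chi=79


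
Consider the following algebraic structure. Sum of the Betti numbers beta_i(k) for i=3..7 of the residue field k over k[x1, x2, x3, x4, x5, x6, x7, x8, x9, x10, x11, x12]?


Koszul resolution: beta_i(k)=C(n,i), n=12
C(12,3)=220, C(12,4)=495, C(12,5)=792, C(12,6)=924, C(12,7)=792
Sum=3223


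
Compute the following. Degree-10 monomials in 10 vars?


C(d+n-1,n-1)=C(19,9)=92378


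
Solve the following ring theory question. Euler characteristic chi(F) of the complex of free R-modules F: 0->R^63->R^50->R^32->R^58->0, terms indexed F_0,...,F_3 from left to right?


chi = sum (-1)^i * rank:
(-1)^0*63=63
(-1)^1*50=-50
(-1)^2*32=32
(-1)^3*58=-58
chi=-13


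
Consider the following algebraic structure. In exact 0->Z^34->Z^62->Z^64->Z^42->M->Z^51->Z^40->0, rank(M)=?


Alt sum=0:
(-1)^0*34 + (-1)^1*62 + (-1)^2*64 + (-1)^3*42 + (-1)^4*? + (-1)^5*51 + (-1)^6*40=0
rank(M)=17


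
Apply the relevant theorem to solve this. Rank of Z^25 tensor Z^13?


rank(M(x)N) = rank(M)*rank(N)
25*13 = 325


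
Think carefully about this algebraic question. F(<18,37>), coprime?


gcd(18,37)=1 => F=ab-a-b=18*37-18-37=666-55=611


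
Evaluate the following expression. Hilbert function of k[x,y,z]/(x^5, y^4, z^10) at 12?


Need i<5, j<4, k<10 with i+j+k=12.
For each i, j ranges over max(0,12-i-9)..min(3,12-i):
  i=0: j in [3,3] -> 1
  i=1: j in [2,3] -> 2
  i=2: j in [1,3] -> 3
  i=3: j in [0,3] -> 4
  i=4: j in [0,3] -> 4
H(12) = 1+2+3+4+4 = 14


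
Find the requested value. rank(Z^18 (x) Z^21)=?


rank(M(x)N) = rank(M)*rank(N)
18*21 = 378


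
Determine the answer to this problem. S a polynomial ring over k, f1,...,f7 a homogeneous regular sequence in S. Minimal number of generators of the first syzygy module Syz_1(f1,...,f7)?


Regular sequence => Koszul complex is the minimal free resolution.
Syz_1 minimally generated by Koszul relations f_i*e_j - f_j*e_i (i<j): mu(Syz_1) = beta_2 = C(m,2) = m(m-1)/2
m=7
7*6/2 = 21


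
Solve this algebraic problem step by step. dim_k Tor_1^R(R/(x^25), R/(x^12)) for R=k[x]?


Tor_1(R/I,R/J)=(I cap J)/IJ=(x^25)/(x^37)
dim=37-25=min(25,12)=12


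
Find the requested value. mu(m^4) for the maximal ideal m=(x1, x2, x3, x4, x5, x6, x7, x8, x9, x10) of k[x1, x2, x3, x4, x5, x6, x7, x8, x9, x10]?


Graded Nakayama: mu(m^d) = dim_k (m^d/m^(d+1)) = #degree-4 monomials in 10 vars
C(n+d-1,d)=C(13,4)=715


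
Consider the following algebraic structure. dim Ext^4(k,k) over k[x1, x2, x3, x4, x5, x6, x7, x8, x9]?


C(n,i)=C(9,4)=126


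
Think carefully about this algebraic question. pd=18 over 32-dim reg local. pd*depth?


pd+depth=32
depth=32-18=14
pd*depth=18*14=252


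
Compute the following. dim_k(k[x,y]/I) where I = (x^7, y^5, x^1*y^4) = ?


k[x,y]/I, I = (x^7, y^5, x^1*y^4)
Rect: 7x5=35. Corner: (7-1)x(5-4)=6.
dim = 35-6 = 29


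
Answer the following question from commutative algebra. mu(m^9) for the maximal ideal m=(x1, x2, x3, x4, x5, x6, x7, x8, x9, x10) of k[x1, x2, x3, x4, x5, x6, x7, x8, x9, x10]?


Graded Nakayama: mu(m^d) = dim_k (m^d/m^(d+1)) = #degree-9 monomials in 10 vars
C(n+d-1,d)=C(18,9)=48620


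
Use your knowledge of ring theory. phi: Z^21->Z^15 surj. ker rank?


rank(ker) = 21-15 = 6


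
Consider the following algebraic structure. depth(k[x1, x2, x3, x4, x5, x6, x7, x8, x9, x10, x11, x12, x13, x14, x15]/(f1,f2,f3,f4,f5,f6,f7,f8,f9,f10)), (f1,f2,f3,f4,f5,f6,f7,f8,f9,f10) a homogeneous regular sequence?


depth(R)=15
depth(R/I)=15-10=5


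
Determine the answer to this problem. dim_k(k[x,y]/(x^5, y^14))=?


Basis: x^i*y^j, i<5, j<14
5*14=70


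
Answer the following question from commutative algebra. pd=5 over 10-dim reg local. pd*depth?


pd+depth=10
depth=10-5=5
pd*depth=5*5=25


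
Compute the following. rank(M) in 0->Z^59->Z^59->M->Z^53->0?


Alt sum=0:
(-1)^0*59 + (-1)^1*59 + (-1)^2*? + (-1)^3*53=0
rank(M)=53


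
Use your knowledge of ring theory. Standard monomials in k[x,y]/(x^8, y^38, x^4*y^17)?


k[x,y]/I, I = (x^8, y^38, x^4*y^17)
Rect: 8x38=304. Corner: (8-4)x(38-17)=84.
dim = 304-84 = 220


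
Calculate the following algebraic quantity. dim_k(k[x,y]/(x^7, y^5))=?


Basis: x^i*y^j, i<7, j<5
7*5=35


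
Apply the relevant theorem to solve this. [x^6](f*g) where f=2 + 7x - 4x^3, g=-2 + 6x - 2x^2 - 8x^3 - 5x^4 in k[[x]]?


[x^6] = sum a_i*b_j, i+j=6
  -4*-8=32
Sum=32


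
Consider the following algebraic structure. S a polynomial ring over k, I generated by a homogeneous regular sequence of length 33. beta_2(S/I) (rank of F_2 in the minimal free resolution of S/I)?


Regular sequence => Koszul complex is the minimal free resolution.
Syz_1 minimally generated by Koszul relations f_i*e_j - f_j*e_i (i<j): mu(Syz_1) = beta_2 = C(m,2) = m(m-1)/2
m=33
33*32/2 = 528


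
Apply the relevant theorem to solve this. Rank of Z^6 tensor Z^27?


rank(M(x)N) = rank(M)*rank(N)
6*27 = 162


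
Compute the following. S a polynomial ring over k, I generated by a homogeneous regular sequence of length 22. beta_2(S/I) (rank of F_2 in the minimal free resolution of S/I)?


Regular sequence => Koszul complex is the minimal free resolution.
Syz_1 minimally generated by Koszul relations f_i*e_j - f_j*e_i (i<j): mu(Syz_1) = beta_2 = C(m,2) = m(m-1)/2
m=22
22*21/2 = 231


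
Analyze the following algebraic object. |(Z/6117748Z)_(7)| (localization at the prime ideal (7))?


7-primary part: 6117748=7^6*52
Size=7^6=117649


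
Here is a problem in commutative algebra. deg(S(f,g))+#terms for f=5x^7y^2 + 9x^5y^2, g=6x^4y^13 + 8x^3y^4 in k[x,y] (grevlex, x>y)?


LT(f)=5x^7y^2, LT(g)=6x^4y^13
lcm(LM)=x^7y^13
S(f,g) (scaled by 30 to clear denominators) = 6y^11*f - 5x^3*g = 54x^5y^13 - 40x^6y^4
2 terms, deg 18.
18+2=20


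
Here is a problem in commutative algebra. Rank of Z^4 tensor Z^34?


rank(M(x)N) = rank(M)*rank(N)
4*34 = 136


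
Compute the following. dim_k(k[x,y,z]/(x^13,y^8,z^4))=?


Basis: x^iy^jz^k, i<13,j<8,k<4
13*8*4=416


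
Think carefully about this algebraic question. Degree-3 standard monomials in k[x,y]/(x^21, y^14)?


k[x,y], I = (x^21, y^14), d = 3
Need i < 21 and d-i < 14.
Range: 0 <= i <= 3.
H(3) = 4


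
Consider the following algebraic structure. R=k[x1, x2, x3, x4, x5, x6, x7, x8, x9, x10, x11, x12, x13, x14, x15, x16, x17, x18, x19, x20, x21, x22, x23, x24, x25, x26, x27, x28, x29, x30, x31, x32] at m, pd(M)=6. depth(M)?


pd+depth=depth(R)=32
depth=32-6=26


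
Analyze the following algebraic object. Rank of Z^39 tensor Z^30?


rank(M(x)N) = rank(M)*rank(N)
39*30 = 1170


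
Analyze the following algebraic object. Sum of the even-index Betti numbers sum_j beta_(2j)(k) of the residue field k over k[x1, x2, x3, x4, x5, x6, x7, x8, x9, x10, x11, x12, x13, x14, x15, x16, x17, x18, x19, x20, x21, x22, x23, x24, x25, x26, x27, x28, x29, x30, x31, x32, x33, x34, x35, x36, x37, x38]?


Koszul resolution: beta_i(k)=C(n,i), n=38
sum_even C(38,i) = 2^(n-1) = 2^37 = 137438953472


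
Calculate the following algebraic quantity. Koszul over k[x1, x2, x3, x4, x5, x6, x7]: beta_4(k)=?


C(n,i)=C(7,4)=35


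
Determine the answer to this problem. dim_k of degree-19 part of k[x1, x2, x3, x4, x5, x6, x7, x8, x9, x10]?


C(d+n-1,n-1)=C(28,9)=6906900


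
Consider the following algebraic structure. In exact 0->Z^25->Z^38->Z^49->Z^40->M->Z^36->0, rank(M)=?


Alt sum=0:
(-1)^0*25 + (-1)^1*38 + (-1)^2*49 + (-1)^3*40 + (-1)^4*? + (-1)^5*36=0
rank(M)=40


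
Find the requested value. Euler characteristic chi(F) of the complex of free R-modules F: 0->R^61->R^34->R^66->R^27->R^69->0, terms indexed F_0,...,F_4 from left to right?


chi = sum (-1)^i * rank:
(-1)^0*61=61
(-1)^1*34=-34
(-1)^2*66=66
(-1)^3*27=-27
(-1)^4*69=69
chi=135


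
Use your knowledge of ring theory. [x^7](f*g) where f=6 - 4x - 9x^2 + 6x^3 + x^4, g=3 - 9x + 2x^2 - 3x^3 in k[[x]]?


[x^7] = sum a_i*b_j, i+j=7
  1*-3=-3
Sum=-3


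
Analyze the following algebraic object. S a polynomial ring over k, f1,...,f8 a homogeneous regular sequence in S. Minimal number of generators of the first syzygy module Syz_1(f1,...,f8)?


Regular sequence => Koszul complex is the minimal free resolution.
Syz_1 minimally generated by Koszul relations f_i*e_j - f_j*e_i (i<j): mu(Syz_1) = beta_2 = C(m,2) = m(m-1)/2
m=8
8*7/2 = 28


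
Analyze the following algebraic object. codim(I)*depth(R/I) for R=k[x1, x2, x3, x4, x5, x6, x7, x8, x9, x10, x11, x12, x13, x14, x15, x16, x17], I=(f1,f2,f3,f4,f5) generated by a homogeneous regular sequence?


codim=5, depth=dim(R/I)=17-5=12
Product=5*12=60


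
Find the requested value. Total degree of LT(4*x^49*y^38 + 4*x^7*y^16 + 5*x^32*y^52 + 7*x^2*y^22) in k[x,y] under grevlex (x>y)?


LT: 4*x^49*y^38
deg_x=49, deg_y=38
Total=49+38=87


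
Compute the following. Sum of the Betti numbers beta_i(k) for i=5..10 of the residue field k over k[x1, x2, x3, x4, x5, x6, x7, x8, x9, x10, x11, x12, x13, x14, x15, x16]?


Koszul resolution: beta_i(k)=C(n,i), n=16
C(16,5)=4368, C(16,6)=8008, C(16,7)=11440, C(16,8)=12870, C(16,9)=11440, C(16,10)=8008
Sum=56134


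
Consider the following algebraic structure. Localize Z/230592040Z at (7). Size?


7-primary part: 230592040=7^8*40
Size=7^8=5764801


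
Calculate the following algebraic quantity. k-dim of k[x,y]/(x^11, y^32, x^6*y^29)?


k[x,y]/I, I = (x^11, y^32, x^6*y^29)
Rect: 11x32=352. Corner: (11-6)x(32-29)=15.
dim = 352-15 = 337


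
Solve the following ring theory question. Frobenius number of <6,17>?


gcd(6,17)=1 => F=ab-a-b=6*17-6-17=102-23=79


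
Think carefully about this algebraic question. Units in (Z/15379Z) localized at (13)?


Local ring = Z/2197Z.
phi(2197) = 13^2*(13-1) = 2028


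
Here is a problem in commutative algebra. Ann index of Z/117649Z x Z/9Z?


Exponent = lcm of the cyclic orders; pairwise coprime => product.
7^6*3^2=117649*9=1058841


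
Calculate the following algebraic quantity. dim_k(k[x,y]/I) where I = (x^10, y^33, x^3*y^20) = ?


k[x,y]/I, I = (x^10, y^33, x^3*y^20)
Rect: 10x33=330. Corner: (10-3)x(33-20)=91.
dim = 330-91 = 239


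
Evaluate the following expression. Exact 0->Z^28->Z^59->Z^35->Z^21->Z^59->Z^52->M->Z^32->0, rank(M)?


Alt sum=0:
(-1)^0*28 + (-1)^1*59 + (-1)^2*35 + (-1)^3*21 + (-1)^4*59 + (-1)^5*52 + (-1)^6*? + (-1)^7*32=0
rank(M)=42


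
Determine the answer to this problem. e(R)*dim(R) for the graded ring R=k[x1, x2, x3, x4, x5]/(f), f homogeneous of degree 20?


e(R)=deg(f)=20, dim(R)=5-1=4
e*dim=20*4=80
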